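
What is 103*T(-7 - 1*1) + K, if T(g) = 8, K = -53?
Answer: 771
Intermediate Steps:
103*T(-7 - 1*1) + K = 103*8 - 53 = 824 - 53 = 771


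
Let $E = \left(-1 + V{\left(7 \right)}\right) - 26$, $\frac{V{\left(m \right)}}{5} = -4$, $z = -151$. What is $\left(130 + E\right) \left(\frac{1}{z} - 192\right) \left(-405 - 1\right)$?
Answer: $\frac{977006114}{151} \approx 6.4702 \cdot 10^{6}$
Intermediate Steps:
$V{\left(m \right)} = -20$ ($V{\left(m \right)} = 5 \left(-4\right) = -20$)
$E = -47$ ($E = \left(-1 - 20\right) - 26 = -21 - 26 = -47$)
$\left(130 + E\right) \left(\frac{1}{z} - 192\right) \left(-405 - 1\right) = \left(130 - 47\right) \left(\frac{1}{-151} - 192\right) \left(-405 - 1\right) = 83 \left(- \frac{1}{151} - 192\right) \left(-406\right) = 83 \left(- \frac{28993}{151}\right) \left(-406\right) = \left(- \frac{2406419}{151}\right) \left(-406\right) = \frac{977006114}{151}$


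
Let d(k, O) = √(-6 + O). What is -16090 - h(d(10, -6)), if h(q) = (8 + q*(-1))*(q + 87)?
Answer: -16798 + 158*I*√3 ≈ -16798.0 + 273.66*I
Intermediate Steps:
h(q) = (8 - q)*(87 + q)
-16090 - h(d(10, -6)) = -16090 - (696 - (√(-6 - 6))² - 79*√(-6 - 6)) = -16090 - (696 - (√(-12))² - 158*I*√3) = -16090 - (696 - (2*I*√3)² - 158*I*√3) = -16090 - (696 - 1*(-12) - 158*I*√3) = -16090 - (696 + 12 - 158*I*√3) = -16090 - (708 - 158*I*√3) = -16090 + (-708 + 158*I*√3) = -16798 + 158*I*√3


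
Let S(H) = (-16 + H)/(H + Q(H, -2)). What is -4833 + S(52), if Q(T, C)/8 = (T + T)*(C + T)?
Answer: -5591780/1157 ≈ -4833.0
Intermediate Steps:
Q(T, C) = 16*T*(C + T) (Q(T, C) = 8*((T + T)*(C + T)) = 8*((2*T)*(C + T)) = 8*(2*T*(C + T)) = 16*T*(C + T))
S(H) = (-16 + H)/(H + 16*H*(-2 + H))
-4833 + S(52) = -4833 + (-16 + 52)/(52*(-31 + 16*52)) = -4833 + (1/52)*36/(-31 + 832) = -4833 + (1/52)*36/801 = -4833 + (1/52)*(1/801)*36 = -4833 + 1/1157 = -5591780/1157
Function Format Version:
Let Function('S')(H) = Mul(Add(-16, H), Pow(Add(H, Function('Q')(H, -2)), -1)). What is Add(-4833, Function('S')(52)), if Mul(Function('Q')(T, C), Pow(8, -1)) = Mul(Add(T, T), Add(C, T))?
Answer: Rational(-5591780, 1157) ≈ -4833.0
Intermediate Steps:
Function('Q')(T, C) = Mul(16, T, Add(C, T)) (Function('Q')(T, C) = Mul(8, Mul(Add(T, T), Add(C, T))) = Mul(8, Mul(Mul(2, T), Add(C, T))) = Mul(8, Mul(2, T, Add(C, T))) = Mul(16, T, Add(C, T)))
Function('S')(H) = Mul(Pow(Add(H, Mul(16, H, Add(-2, H))), -1), Add(-16, H)) (Function('S')(H) = Mul(Add(-16, H), Pow(Add(H, Mul(16, H, Add(-2, H))), -1)) = Mul(Pow(Add(H, Mul(16, H, Add(-2, H))), -1), Add(-16, H)))
Add(-4833, Function('S')(52)) = Add(-4833, Mul(Pow(52, -1), Pow(Add(-31, Mul(16, 52)), -1), Add(-16, 52))) = Add(-4833, Mul(Rational(1, 52), Pow(Add(-31, 832), -1), 36)) = Add(-4833, Mul(Rational(1, 52), Pow(801, -1), 36)) = Add(-4833, Mul(Rational(1, 52), Rational(1, 801), 36)) = Add(-4833, Rational(1, 1157)) = Rational(-5591780, 1157)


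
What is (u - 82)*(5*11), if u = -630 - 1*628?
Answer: -73700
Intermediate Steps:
u = -1258 (u = -630 - 628 = -1258)
(u - 82)*(5*11) = (-1258 - 82)*(5*11) = -1340*55 = -73700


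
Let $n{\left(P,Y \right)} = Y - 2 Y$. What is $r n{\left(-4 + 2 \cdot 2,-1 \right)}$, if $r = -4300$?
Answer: $-4300$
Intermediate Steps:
$n{\left(P,Y \right)} = - Y$
$r n{\left(-4 + 2 \cdot 2,-1 \right)} = - 4300 \left(\left(-1\right) \left(-1\right)\right) = \left(-4300\right) 1 = -4300$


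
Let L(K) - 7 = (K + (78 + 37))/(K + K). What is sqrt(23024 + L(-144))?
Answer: sqrt(13265914)/24 ≈ 151.76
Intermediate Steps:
L(K) = 7 + (115 + K)/(2*K) (L(K) = 7 + (K + (78 + 37))/(K + K) = 7 + (K + 115)/((2*K)) = 7 + (115 + K)*(1/(2*K)) = 7 + (115 + K)/(2*K))
sqrt(23024 + L(-144)) = sqrt(23024 + (5/2)*(23 + 3*(-144))/(-144)) = sqrt(23024 + (5/2)*(-1/144)*(23 - 432)) = sqrt(23024 + (5/2)*(-1/144)*(-409)) = sqrt(23024 + 2045/288) = sqrt(6632957/288) = sqrt(13265914)/24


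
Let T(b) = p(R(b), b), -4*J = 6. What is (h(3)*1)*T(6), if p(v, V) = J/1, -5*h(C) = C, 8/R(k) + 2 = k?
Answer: 9/10 ≈ 0.90000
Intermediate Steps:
J = -3/2 (J = -¼*6 = -3/2 ≈ -1.5000)
R(k) = 8/(-2 + k)
h(C) = -C/5
p(v, V) = -3/2 (p(v, V) = -3/2/1 = -3/2*1 = -3/2)
T(b) = -3/2
(h(3)*1)*T(6) = (-⅕*3*1)*(-3/2) = -⅗*1*(-3/2) = -⅗*(-3/2) = 9/10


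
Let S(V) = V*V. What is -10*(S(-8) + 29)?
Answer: -930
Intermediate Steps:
S(V) = V²
-10*(S(-8) + 29) = -10*((-8)² + 29) = -10*(64 + 29) = -10*93 = -930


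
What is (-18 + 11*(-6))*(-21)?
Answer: 1764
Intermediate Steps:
(-18 + 11*(-6))*(-21) = (-18 - 66)*(-21) = -84*(-21) = 1764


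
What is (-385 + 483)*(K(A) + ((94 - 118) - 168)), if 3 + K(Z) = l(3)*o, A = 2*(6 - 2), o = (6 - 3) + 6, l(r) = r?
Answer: -16464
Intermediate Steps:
o = 9 (o = 3 + 6 = 9)
A = 8 (A = 2*4 = 8)
K(Z) = 24 (K(Z) = -3 + 3*9 = -3 + 27 = 24)
(-385 + 483)*(K(A) + ((94 - 118) - 168)) = (-385 + 483)*(24 + ((94 - 118) - 168)) = 98*(24 + (-24 - 168)) = 98*(24 - 192) = 98*(-168) = -16464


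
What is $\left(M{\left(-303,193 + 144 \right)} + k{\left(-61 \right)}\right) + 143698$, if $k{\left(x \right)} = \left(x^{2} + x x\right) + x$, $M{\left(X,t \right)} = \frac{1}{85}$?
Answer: $\frac{12841716}{85} \approx 1.5108 \cdot 10^{5}$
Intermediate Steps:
$M{\left(X,t \right)} = \frac{1}{85}$
$k{\left(x \right)} = x + 2 x^{2}$ ($k{\left(x \right)} = \left(x^{2} + x^{2}\right) + x = 2 x^{2} + x = x + 2 x^{2}$)
$\left(M{\left(-303,193 + 144 \right)} + k{\left(-61 \right)}\right) + 143698 = \left(\frac{1}{85} - 61 \left(1 + 2 \left(-61\right)\right)\right) + 143698 = \left(\frac{1}{85} - 61 \left(1 - 122\right)\right) + 143698 = \left(\frac{1}{85} - -7381\right) + 143698 = \left(\frac{1}{85} + 7381\right) + 143698 = \frac{627386}{85} + 143698 = \frac{12841716}{85}$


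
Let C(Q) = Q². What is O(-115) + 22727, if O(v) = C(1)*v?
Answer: 22612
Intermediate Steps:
O(v) = v (O(v) = 1²*v = 1*v = v)
O(-115) + 22727 = -115 + 22727 = 22612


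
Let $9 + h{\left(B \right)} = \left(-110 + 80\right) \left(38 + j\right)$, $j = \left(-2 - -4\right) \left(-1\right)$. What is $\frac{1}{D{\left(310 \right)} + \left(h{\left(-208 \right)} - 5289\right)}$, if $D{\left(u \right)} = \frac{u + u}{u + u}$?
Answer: $- \frac{1}{6377} \approx -0.00015681$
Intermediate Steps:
$j = -2$ ($j = \left(-2 + 4\right) \left(-1\right) = 2 \left(-1\right) = -2$)
$h{\left(B \right)} = -1089$ ($h{\left(B \right)} = -9 + \left(-110 + 80\right) \left(38 - 2\right) = -9 - 1080 = -1089$)
$D{\left(u \right)} = 1$ ($D{\left(u \right)} = \frac{2 u}{2 u} = 2 u \frac{1}{2 u} = 1$)
$\frac{1}{D{\left(310 \right)} + \left(h{\left(-208 \right)} - 5289\right)} = \frac{1}{1 - 6378} = \frac{1}{-6377} = - \frac{1}{6377}$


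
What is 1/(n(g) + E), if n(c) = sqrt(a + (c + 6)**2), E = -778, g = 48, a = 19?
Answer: -778/602349 - sqrt(2935)/602349 ≈ -0.0013815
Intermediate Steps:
n(c) = sqrt(19 + (6 + c)**2) (n(c) = sqrt(19 + (c + 6)**2) = sqrt(19 + (6 + c)**2))
1/(n(g) + E) = 1/(sqrt(19 + (6 + 48)**2) - 778) = 1/(sqrt(19 + 54**2) - 778) = 1/(sqrt(19 + 2916) - 778) = 1/(sqrt(2935) - 778) = 1/(-778 + sqrt(2935))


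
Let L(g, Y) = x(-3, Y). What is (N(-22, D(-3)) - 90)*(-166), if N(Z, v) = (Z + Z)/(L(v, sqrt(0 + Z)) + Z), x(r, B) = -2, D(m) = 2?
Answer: 43907/3 ≈ 14636.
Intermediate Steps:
L(g, Y) = -2
N(Z, v) = 2*Z/(-2 + Z) (N(Z, v) = (Z + Z)/(-2 + Z) = (2*Z)/(-2 + Z) = 2*Z/(-2 + Z))
(N(-22, D(-3)) - 90)*(-166) = (2*(-22)/(-2 - 22) - 90)*(-166) = (2*(-22)/(-24) - 90)*(-166) = (2*(-22)*(-1/24) - 90)*(-166) = (11/6 - 90)*(-166) = -529/6*(-166) = 43907/3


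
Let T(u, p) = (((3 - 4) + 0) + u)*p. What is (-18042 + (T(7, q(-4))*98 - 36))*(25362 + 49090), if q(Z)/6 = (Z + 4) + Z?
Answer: -2396609880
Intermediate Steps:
q(Z) = 24 + 12*Z (q(Z) = 6*((Z + 4) + Z) = 6*((4 + Z) + Z) = 6*(4 + 2*Z) = 24 + 12*Z)
T(u, p) = p*(-1 + u) (T(u, p) = ((-1 + 0) + u)*p = (-1 + u)*p = p*(-1 + u))
(-18042 + (T(7, q(-4))*98 - 36))*(25362 + 49090) = (-18042 + (((24 + 12*(-4))*(-1 + 7))*98 - 36))*(25362 + 49090) = (-18042 + (((24 - 48)*6)*98 - 36))*74452 = (-18042 + (-24*6*98 - 36))*74452 = (-18042 + (-144*98 - 36))*74452 = (-18042 + (-14112 - 36))*74452 = (-18042 - 14148)*74452 = -32190*74452 = -2396609880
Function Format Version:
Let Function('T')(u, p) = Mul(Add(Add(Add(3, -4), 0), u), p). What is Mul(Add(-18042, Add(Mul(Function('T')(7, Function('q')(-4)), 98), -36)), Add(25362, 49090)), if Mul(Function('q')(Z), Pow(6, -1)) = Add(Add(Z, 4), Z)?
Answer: -2396609880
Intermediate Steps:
Function('q')(Z) = Add(24, Mul(12, Z)) (Function('q')(Z) = Mul(6, Add(Add(Z, 4), Z)) = Mul(6, Add(Add(4, Z), Z)) = Mul(6, Add(4, Mul(2, Z))) = Add(24, Mul(12, Z)))
Function('T')(u, p) = Mul(p, Add(-1, u)) (Function('T')(u, p) = Mul(Add(Add(-1, 0), u), p) = Mul(Add(-1, u), p) = Mul(p, Add(-1, u)))
Mul(Add(-18042, Add(Mul(Function('T')(7, Function('q')(-4)), 98), -36)), Add(25362, 49090)) = Mul(Add(-18042, Add(Mul(Mul(Add(24, Mul(12, -4)), Add(-1, 7)), 98), -36)), Add(25362, 49090)) = Mul(Add(-18042, Add(Mul(Mul(Add(24, -48), 6), 98), -36)), 74452) = Mul(Add(-18042, Add(Mul(Mul(-24, 6), 98), -36)), 74452) = Mul(Add(-18042, Add(Mul(-144, 98), -36)), 74452) = Mul(Add(-18042, Add(-14112, -36)), 74452) = Mul(Add(-18042, -14148), 74452) = Mul(-32190, 74452) = -2396609880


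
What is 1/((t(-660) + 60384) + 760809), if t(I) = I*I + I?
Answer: 1/1256133 ≈ 7.9609e-7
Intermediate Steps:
t(I) = I + I² (t(I) = I² + I = I + I²)
1/((t(-660) + 60384) + 760809) = 1/((-660*(1 - 660) + 60384) + 760809) = 1/((-660*(-659) + 60384) + 760809) = 1/((434940 + 60384) + 760809) = 1/(495324 + 760809) = 1/1256133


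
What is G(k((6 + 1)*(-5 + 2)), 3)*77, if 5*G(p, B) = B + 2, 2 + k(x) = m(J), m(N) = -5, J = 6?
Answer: 77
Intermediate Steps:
k(x) = -7 (k(x) = -2 - 5 = -7)
G(p, B) = ⅖ + B/5 (G(p, B) = (B + 2)/5 = (2 + B)/5 = ⅖ + B/5)
G(k((6 + 1)*(-5 + 2)), 3)*77 = (⅖ + (⅕)*3)*77 = (⅖ + ⅗)*77 = 1*77 = 77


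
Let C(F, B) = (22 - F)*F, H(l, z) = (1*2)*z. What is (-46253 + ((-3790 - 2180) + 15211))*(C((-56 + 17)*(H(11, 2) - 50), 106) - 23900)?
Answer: 118544550416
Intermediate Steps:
H(l, z) = 2*z
C(F, B) = F*(22 - F)
(-46253 + ((-3790 - 2180) + 15211))*(C((-56 + 17)*(H(11, 2) - 50), 106) - 23900) = (-46253 + ((-3790 - 2180) + 15211))*(((-56 + 17)*(2*2 - 50))*(22 - (-56 + 17)*(2*2 - 50)) - 23900) = (-46253 + (-5970 + 15211))*((-39*(4 - 50))*(22 - (-39)*(4 - 50)) - 23900) = (-46253 + 9241)*((-39*(-46))*(22 - (-39)*(-46)) - 23900) = -37012*(1794*(22 - 1*1794) - 23900) = -37012*(1794*(22 - 1794) - 23900) = -37012*(1794*(-1772) - 23900) = -37012*(-3178968 - 23900) = -37012*(-3202868) = 118544550416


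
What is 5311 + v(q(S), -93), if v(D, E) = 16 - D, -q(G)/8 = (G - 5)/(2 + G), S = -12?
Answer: 26703/5 ≈ 5340.6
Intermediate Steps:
q(G) = -8*(-5 + G)/(2 + G) (q(G) = -8*(G - 5)/(2 + G) = -8*(-5 + G)/(2 + G))
5311 + v(q(S), -93) = 5311 + (16 - 8*(5 - 1*(-12))/(2 - 12)) = 5311 + (16 - 8*(5 + 12)/(-10)) = 5311 + (16 - 8*(-1)*17/10) = 5311 + (16 - 1*(-68/5)) = 5311 + (16 + 68/5) = 5311 + 148/5 = 26703/5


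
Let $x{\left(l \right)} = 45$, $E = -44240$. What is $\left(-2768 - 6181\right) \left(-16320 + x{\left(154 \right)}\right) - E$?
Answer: $145689215$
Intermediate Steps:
$\left(-2768 - 6181\right) \left(-16320 + x{\left(154 \right)}\right) - E = \left(-2768 - 6181\right) \left(-16320 + 45\right) - -44240 = \left(-8949\right) \left(-16275\right) + 44240 = 145644975 + 44240 = 145689215$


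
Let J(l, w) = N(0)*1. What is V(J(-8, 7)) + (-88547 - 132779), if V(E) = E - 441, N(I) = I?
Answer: -221767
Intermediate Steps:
J(l, w) = 0 (J(l, w) = 0*1 = 0)
V(E) = -441 + E
V(J(-8, 7)) + (-88547 - 132779) = (-441 + 0) + (-88547 - 132779) = -441 - 221326 = -221767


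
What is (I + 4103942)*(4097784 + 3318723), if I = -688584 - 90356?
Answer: 24659900608014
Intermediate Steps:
I = -778940
(I + 4103942)*(4097784 + 3318723) = (-778940 + 4103942)*(4097784 + 3318723) = 3325002*7416507 = 24659900608014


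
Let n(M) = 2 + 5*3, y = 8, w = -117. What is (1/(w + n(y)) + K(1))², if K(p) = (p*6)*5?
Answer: 8994001/10000 ≈ 899.40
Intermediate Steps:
K(p) = 30*p (K(p) = (6*p)*5 = 30*p)
n(M) = 17 (n(M) = 2 + 15 = 17)
(1/(w + n(y)) + K(1))² = (1/(-117 + 17) + 30*1)² = (1/(-100) + 30)² = (-1/100 + 30)² = (2999/100)² = 8994001/10000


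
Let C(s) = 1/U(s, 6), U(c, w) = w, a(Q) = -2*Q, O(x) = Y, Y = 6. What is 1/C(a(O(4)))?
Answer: 6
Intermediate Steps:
O(x) = 6
C(s) = 1/6
1/C(a(O(4))) = 1/(1/6) = 6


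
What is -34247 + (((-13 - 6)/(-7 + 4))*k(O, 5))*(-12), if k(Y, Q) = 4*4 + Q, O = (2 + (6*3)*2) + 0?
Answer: -35843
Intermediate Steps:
O = 38 (O = (2 + 18*2) + 0 = (2 + 36) + 0 = 38 + 0 = 38)
k(Y, Q) = 16 + Q
-34247 + (((-13 - 6)/(-7 + 4))*k(O, 5))*(-12) = -34247 + (((-13 - 6)/(-7 + 4))*(16 + 5))*(-12) = -34247 + (-19/(-3)*21)*(-12) = -34247 + (-19*(-1/3)*21)*(-12) = -34247 + ((19/3)*21)*(-12) = -34247 + 133*(-12) = -34247 - 1596 = -35843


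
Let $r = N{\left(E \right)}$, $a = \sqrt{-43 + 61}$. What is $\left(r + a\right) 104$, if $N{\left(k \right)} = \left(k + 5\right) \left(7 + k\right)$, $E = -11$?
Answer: $2496 + 312 \sqrt{2} \approx 2937.2$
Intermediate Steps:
$a = 3 \sqrt{2}$ ($a = \sqrt{18} = 3 \sqrt{2} \approx 4.2426$)
$N{\left(k \right)} = \left(5 + k\right) \left(7 + k\right)$
$r = 24$ ($r = 35 + \left(-11\right)^{2} + 12 \left(-11\right) = 35 + 121 - 132 = 24$)
$\left(r + a\right) 104 = \left(24 + 3 \sqrt{2}\right) 104 = 2496 + 312 \sqrt{2}$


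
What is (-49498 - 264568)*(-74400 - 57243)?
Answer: 41344590438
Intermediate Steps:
(-49498 - 264568)*(-74400 - 57243) = -314066*(-131643) = 41344590438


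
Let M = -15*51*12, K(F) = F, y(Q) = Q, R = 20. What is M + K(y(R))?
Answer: -9160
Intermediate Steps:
M = -9180 (M = -765*12 = -9180)
M + K(y(R)) = -9180 + 20 = -9160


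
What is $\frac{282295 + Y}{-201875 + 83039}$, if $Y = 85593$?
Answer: $- \frac{91972}{29709} \approx -3.0958$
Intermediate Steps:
$\frac{282295 + Y}{-201875 + 83039} = \frac{282295 + 85593}{-201875 + 83039} = \frac{367888}{-118836} = 367888 \left(- \frac{1}{118836}\right) = - \frac{91972}{29709}$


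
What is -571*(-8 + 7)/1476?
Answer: 571/1476 ≈ 0.38686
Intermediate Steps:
-571*(-8 + 7)/1476 = -571*(-1)*(1/1476) = 571*(1/1476) = 571/1476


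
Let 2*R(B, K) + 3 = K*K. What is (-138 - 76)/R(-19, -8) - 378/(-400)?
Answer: -74071/12200 ≈ -6.0714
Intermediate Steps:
R(B, K) = -3/2 + K²/2 (R(B, K) = -3/2 + (K*K)/2 = -3/2 + K²/2)
(-138 - 76)/R(-19, -8) - 378/(-400) = (-138 - 76)/(-3/2 + (½)*(-8)²) - 378/(-400) = -214/(-3/2 + (½)*64) - 378*(-1/400) = -214/(-3/2 + 32) + 189/200 = -214/61/2 + 189/200 = -214*2/61 + 189/200 = -428/61 + 189/200 = -74071/12200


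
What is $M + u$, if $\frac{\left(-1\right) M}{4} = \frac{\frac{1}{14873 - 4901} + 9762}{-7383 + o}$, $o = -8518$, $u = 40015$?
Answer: $\frac{1586339684560}{39641193} \approx 40017.0$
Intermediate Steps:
$M = \frac{97346665}{39641193}$ ($M = - 4 \frac{\frac{1}{14873 - 4901} + 9762}{-7383 - 8518} = - 4 \frac{\frac{1}{9972} + 9762}{-15901} = - 4 \left(\frac{1}{9972} + 9762\right) \left(- \frac{1}{15901}\right) = - 4 \cdot \frac{97346665}{9972} \left(- \frac{1}{15901}\right) = \left(-4\right) \left(- \frac{97346665}{158564772}\right) = \frac{97346665}{39641193} \approx 2.4557$)
$M + u = \frac{97346665}{39641193} + 40015 = \frac{1586339684560}{39641193}$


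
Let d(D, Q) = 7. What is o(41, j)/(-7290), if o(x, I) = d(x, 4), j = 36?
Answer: -7/7290 ≈ -0.00096022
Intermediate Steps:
o(x, I) = 7
o(41, j)/(-7290) = 7/(-7290) = 7*(-1/7290) = -7/7290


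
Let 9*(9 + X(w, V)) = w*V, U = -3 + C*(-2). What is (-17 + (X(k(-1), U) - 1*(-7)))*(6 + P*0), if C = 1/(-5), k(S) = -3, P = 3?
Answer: -544/5 ≈ -108.80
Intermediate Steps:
C = -1/5 ≈ -0.20000
U = -13/5 (U = -3 - 1/5*(-2) = -3 + 2/5 = -13/5 ≈ -2.6000)
X(w, V) = -9 + V*w/9 (X(w, V) = -9 + (w*V)/9 = -9 + (V*w)/9 = -9 + V*w/9)
(-17 + (X(k(-1), U) - 1*(-7)))*(6 + P*0) = (-17 + ((-9 + (1/9)*(-13/5)*(-3)) - 1*(-7)))*(6 + 3*0) = (-17 + ((-9 + 13/15) + 7))*(6 + 0) = (-17 + (-122/15 + 7))*6 = (-17 - 17/15)*6 = -272/15*6 = -544/5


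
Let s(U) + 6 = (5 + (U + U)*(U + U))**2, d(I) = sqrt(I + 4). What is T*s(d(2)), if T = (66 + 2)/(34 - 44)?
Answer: -5678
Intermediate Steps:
T = -34/5 (T = 68/(-10) = 68*(-1/10) = -34/5 ≈ -6.8000)
d(I) = sqrt(4 + I)
s(U) = -6 + (5 + 4*U**2)**2 (s(U) = -6 + (5 + (U + U)*(U + U))**2 = -6 + (5 + (2*U)*(2*U))**2 = -6 + (5 + 4*U**2)**2)
T*s(d(2)) = -34*(-6 + (5 + 4*(sqrt(4 + 2))**2)**2)/5 = -34*(-6 + (5 + 4*(sqrt(6))**2)**2)/5 = -34*(-6 + (5 + 4*6)**2)/5 = -34*(-6 + (5 + 24)**2)/5 = -34*(-6 + 29**2)/5 = -34*(-6 + 841)/5 = -34/5*835 = -5678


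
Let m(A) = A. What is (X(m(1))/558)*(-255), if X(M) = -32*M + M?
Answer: 85/6 ≈ 14.167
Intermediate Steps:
X(M) = -31*M
(X(m(1))/558)*(-255) = (-31*1/558)*(-255) = -31*1/558*(-255) = -1/18*(-255) = 85/6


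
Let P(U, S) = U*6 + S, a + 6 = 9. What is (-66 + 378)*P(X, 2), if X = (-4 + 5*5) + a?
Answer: 45552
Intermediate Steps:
a = 3 (a = -6 + 9 = 3)
X = 24 (X = (-4 + 5*5) + 3 = (-4 + 25) + 3 = 21 + 3 = 24)
P(U, S) = S + 6*U (P(U, S) = 6*U + S = S + 6*U)
(-66 + 378)*P(X, 2) = (-66 + 378)*(2 + 6*24) = 312*(2 + 144) = 312*146 = 45552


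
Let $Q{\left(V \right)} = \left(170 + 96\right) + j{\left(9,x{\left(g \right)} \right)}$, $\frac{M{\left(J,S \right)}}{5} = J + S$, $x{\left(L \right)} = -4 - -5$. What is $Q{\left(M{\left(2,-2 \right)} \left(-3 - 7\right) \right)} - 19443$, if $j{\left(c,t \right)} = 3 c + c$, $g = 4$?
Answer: $-19141$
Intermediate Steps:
$x{\left(L \right)} = 1$ ($x{\left(L \right)} = -4 + 5 = 1$)
$j{\left(c,t \right)} = 4 c$
$M{\left(J,S \right)} = 5 J + 5 S$ ($M{\left(J,S \right)} = 5 \left(J + S\right) = 5 J + 5 S$)
$Q{\left(V \right)} = 302$ ($Q{\left(V \right)} = \left(170 + 96\right) + 4 \cdot 9 = 266 + 36 = 302$)
$Q{\left(M{\left(2,-2 \right)} \left(-3 - 7\right) \right)} - 19443 = 302 - 19443 = -19141$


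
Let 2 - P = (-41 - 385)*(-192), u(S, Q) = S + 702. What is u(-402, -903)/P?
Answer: -30/8179 ≈ -0.0036679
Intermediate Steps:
u(S, Q) = 702 + S
P = -81790 (P = 2 - (-41 - 385)*(-192) = 2 - (-426)*(-192) = 2 - 1*81792 = 2 - 81792 = -81790)
u(-402, -903)/P = (702 - 402)/(-81790) = 300*(-1/81790) = -30/8179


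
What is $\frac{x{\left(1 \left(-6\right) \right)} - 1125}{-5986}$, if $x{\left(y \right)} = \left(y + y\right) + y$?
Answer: $\frac{1143}{5986} \approx 0.19095$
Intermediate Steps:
$x{\left(y \right)} = 3 y$ ($x{\left(y \right)} = 2 y + y = 3 y$)
$\frac{x{\left(1 \left(-6\right) \right)} - 1125}{-5986} = \frac{3 \cdot 1 \left(-6\right) - 1125}{-5986} = \left(3 \left(-6\right) - 1125\right) \left(- \frac{1}{5986}\right) = \left(-18 - 1125\right) \left(- \frac{1}{5986}\right) = \left(-1143\right) \left(- \frac{1}{5986}\right) = \frac{1143}{5986}$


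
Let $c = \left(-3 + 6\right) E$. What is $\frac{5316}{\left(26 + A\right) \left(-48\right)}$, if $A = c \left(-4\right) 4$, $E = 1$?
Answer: $\frac{443}{88} \approx 5.0341$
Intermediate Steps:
$c = 3$ ($c = \left(-3 + 6\right) 1 = 3 \cdot 1 = 3$)
$A = -48$ ($A = 3 \left(-4\right) 4 = \left(-12\right) 4 = -48$)
$\frac{5316}{\left(26 + A\right) \left(-48\right)} = \frac{5316}{\left(26 - 48\right) \left(-48\right)} = \frac{5316}{\left(-22\right) \left(-48\right)} = \frac{5316}{1056} = 5316 \cdot \frac{1}{1056} = \frac{443}{88}$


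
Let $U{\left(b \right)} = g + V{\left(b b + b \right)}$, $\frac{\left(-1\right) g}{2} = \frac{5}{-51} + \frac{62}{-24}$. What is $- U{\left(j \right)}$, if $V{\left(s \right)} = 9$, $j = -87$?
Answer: $- \frac{1465}{102} \approx -14.363$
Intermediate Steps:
$g = \frac{547}{102}$ ($g = - 2 \left(\frac{5}{-51} + \frac{62}{-24}\right) = - 2 \left(5 \left(- \frac{1}{51}\right) + 62 \left(- \frac{1}{24}\right)\right) = - 2 \left(- \frac{5}{51} - \frac{31}{12}\right) = \left(-2\right) \left(- \frac{547}{204}\right) = \frac{547}{102} \approx 5.3627$)
$U{\left(b \right)} = \frac{1465}{102}$ ($U{\left(b \right)} = \frac{547}{102} + 9 = \frac{1465}{102}$)
$- U{\left(j \right)} = \left(-1\right) \frac{1465}{102} = - \frac{1465}{102}$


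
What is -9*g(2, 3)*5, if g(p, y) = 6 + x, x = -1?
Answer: -225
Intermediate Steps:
g(p, y) = 5 (g(p, y) = 6 - 1 = 5)
-9*g(2, 3)*5 = -9*5*5 = -45*5 = -225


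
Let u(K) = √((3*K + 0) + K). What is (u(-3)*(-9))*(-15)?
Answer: 270*I*√3 ≈ 467.65*I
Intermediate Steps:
u(K) = 2*√K (u(K) = √(3*K + K) = √(4*K) = 2*√K)
(u(-3)*(-9))*(-15) = ((2*√(-3))*(-9))*(-15) = ((2*(I*√3))*(-9))*(-15) = ((2*I*√3)*(-9))*(-15) = -18*I*√3*(-15) = 270*I*√3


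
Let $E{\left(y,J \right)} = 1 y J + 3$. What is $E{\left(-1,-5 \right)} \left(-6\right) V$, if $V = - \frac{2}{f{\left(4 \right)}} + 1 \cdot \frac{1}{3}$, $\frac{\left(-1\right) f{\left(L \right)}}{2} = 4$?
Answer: $-28$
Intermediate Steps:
$f{\left(L \right)} = -8$ ($f{\left(L \right)} = \left(-2\right) 4 = -8$)
$E{\left(y,J \right)} = 3 + J y$ ($E{\left(y,J \right)} = y J + 3 = J y + 3 = 3 + J y$)
$V = \frac{7}{12}$ ($V = - \frac{2}{-8} + 1 \cdot \frac{1}{3} = \left(-2\right) \left(- \frac{1}{8}\right) + 1 \cdot \frac{1}{3} = \frac{1}{4} + \frac{1}{3} = \frac{7}{12} \approx 0.58333$)
$E{\left(-1,-5 \right)} \left(-6\right) V = \left(3 - -5\right) \left(-6\right) \frac{7}{12} = \left(3 + 5\right) \left(-6\right) \frac{7}{12} = 8 \left(-6\right) \frac{7}{12} = \left(-48\right) \frac{7}{12} = -28$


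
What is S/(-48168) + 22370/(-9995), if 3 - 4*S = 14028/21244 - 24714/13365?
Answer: -849829048766783/379703121745860 ≈ -2.2381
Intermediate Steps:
S = 8259154/7886835 (S = 3/4 - (14028/21244 - 24714/13365)/4 = 3/4 - (14028*(1/21244) - 24714*1/13365)/4 = 3/4 - (3507/5311 - 2746/1485)/4 = 3/4 - 1/4*(-9376111/7886835) = 3/4 + 9376111/31547340 = 8259154/7886835 ≈ 1.0472)
S/(-48168) + 22370/(-9995) = (8259154/7886835)/(-48168) + 22370/(-9995) = (8259154/7886835)*(-1/48168) + 22370*(-1/9995) = -4129577/189946534140 - 4474/1999 = -849829048766783/379703121745860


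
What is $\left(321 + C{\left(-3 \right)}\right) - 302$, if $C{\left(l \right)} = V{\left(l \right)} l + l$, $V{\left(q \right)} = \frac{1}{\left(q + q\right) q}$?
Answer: $\frac{95}{6} \approx 15.833$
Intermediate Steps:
$V{\left(q \right)} = \frac{1}{2 q^{2}}$ ($V{\left(q \right)} = \frac{1}{2 q q} = \frac{\frac{1}{2} \frac{1}{q}}{q} = \frac{1}{2 q^{2}}$)
$C{\left(l \right)} = l + \frac{1}{2 l}$ ($C{\left(l \right)} = \frac{1}{2 l^{2}} l + l = \frac{1}{2 l} + l = l + \frac{1}{2 l}$)
$\left(321 + C{\left(-3 \right)}\right) - 302 = \left(321 - \left(3 - \frac{1}{2 \left(-3\right)}\right)\right) - 302 = \left(321 + \left(-3 + \frac{1}{2} \left(- \frac{1}{3}\right)\right)\right) - 302 = \left(321 - \frac{19}{6}\right) - 302 = \frac{1907}{6} - 302 = \frac{95}{6}$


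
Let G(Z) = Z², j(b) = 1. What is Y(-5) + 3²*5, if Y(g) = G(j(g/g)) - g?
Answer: 51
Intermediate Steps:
Y(g) = 1 - g (Y(g) = 1² - g = 1 - g)
Y(-5) + 3²*5 = (1 - 1*(-5)) + 3²*5 = (1 + 5) + 9*5 = 6 + 45 = 51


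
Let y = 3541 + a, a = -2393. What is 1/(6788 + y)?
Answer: 1/7936 ≈ 0.00012601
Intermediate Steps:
y = 1148 (y = 3541 - 2393 = 1148)
1/(6788 + y) = 1/(6788 + 1148) = 1/7936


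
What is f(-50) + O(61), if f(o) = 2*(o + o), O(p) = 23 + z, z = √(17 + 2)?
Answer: -177 + √19 ≈ -172.64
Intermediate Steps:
z = √19 ≈ 4.3589
O(p) = 23 + √19
f(o) = 4*o (f(o) = 2*(2*o) = 4*o)
f(-50) + O(61) = 4*(-50) + (23 + √19) = -200 + (23 + √19) = -177 + √19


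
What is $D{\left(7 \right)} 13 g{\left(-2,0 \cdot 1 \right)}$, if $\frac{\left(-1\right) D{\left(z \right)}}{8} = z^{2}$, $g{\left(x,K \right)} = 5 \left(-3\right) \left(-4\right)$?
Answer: $-305760$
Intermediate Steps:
$g{\left(x,K \right)} = 60$ ($g{\left(x,K \right)} = \left(-15\right) \left(-4\right) = 60$)
$D{\left(z \right)} = - 8 z^{2}$
$D{\left(7 \right)} 13 g{\left(-2,0 \cdot 1 \right)} = - 8 \cdot 7^{2} \cdot 13 \cdot 60 = \left(-8\right) 49 \cdot 13 \cdot 60 = \left(-392\right) 13 \cdot 60 = \left(-5096\right) 60 = -305760$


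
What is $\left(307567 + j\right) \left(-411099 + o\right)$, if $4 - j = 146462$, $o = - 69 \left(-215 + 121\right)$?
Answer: $-65186795817$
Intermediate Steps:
$o = 6486$ ($o = \left(-69\right) \left(-94\right) = 6486$)
$j = -146458$ ($j = 4 - 146462 = -146458$)
$\left(307567 + j\right) \left(-411099 + o\right) = \left(307567 - 146458\right) \left(-411099 + 6486\right) = 161109 \left(-404613\right) = -65186795817$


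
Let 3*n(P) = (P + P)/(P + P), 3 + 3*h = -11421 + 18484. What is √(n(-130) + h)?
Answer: √21183/3 ≈ 48.515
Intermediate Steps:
h = 7060/3 (h = -1 + (-11421 + 18484)/3 = -1 + (⅓)*7063 = -1 + 7063/3 = 7060/3 ≈ 2353.3)
n(P) = ⅓ (n(P) = ((P + P)/(P + P))/3 = ((2*P)/((2*P)))/3 = ((2*P)*(1/(2*P)))/3 = (⅓)*1 = ⅓)
√(n(-130) + h) = √(⅓ + 7060/3) = √(7061/3) = √21183/3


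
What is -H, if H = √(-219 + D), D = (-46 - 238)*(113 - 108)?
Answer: -I*√1639 ≈ -40.485*I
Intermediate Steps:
D = -1420 (D = -284*5 = -1420)
H = I*√1639 (H = √(-219 - 1420) = √(-1639) = I*√1639 ≈ 40.485*I)
-H = -I*√1639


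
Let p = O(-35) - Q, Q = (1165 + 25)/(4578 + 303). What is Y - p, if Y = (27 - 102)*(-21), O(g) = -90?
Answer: 8128055/4881 ≈ 1665.2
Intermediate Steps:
Q = 1190/4881 ≈ 0.24380
Y = 1575 (Y = -75*(-21) = 1575)
p = -440480/4881 (p = -90 - 1*1190/4881 = -90 - 1190/4881 = -440480/4881 ≈ -90.244)
Y - p = 1575 - 1*(-440480/4881) = 1575 + 440480/4881 = 8128055/4881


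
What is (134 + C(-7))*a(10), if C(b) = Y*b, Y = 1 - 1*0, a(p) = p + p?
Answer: 2540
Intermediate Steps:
a(p) = 2*p
Y = 1 (Y = 1 + 0 = 1)
C(b) = b (C(b) = 1*b = b)
(134 + C(-7))*a(10) = (134 - 7)*(2*10) = 127*20 = 2540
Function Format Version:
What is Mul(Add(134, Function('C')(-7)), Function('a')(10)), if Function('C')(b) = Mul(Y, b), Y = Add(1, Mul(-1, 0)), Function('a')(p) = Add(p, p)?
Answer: 2540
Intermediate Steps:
Function('a')(p) = Mul(2, p)
Y = 1 (Y = Add(1, 0) = 1)
Function('C')(b) = b (Function('C')(b) = Mul(1, b) = b)
Mul(Add(134, Function('C')(-7)), Function('a')(10)) = Mul(Add(134, -7), Mul(2, 10)) = Mul(127, 20) = 2540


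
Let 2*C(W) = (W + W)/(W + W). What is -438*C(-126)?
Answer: -219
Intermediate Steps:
C(W) = 1/2 (C(W) = ((W + W)/(W + W))/2 = ((2*W)/((2*W)))/2 = ((2*W)*(1/(2*W)))/2 = (1/2)*1 = 1/2)
-438*C(-126) = -438*1/2 = -219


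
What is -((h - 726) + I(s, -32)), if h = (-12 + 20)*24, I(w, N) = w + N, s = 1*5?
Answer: 561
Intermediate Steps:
s = 5
I(w, N) = N + w
h = 192 (h = 8*24 = 192)
-((h - 726) + I(s, -32)) = -((192 - 726) + (-32 + 5)) = -(-534 - 27) = -1*(-561) = 561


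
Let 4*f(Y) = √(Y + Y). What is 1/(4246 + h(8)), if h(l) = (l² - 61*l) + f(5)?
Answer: 30576/116861467 - 2*√10/116861467 ≈ 0.00026159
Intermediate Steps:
f(Y) = √2*√Y/4 (f(Y) = √(Y + Y)/4 = √(2*Y)/4 = (√2*√Y)/4 = √2*√Y/4)
h(l) = l² - 61*l + √10/4 (h(l) = (l² - 61*l) + √2*√5/4 = (l² - 61*l) + √10/4 = l² - 61*l + √10/4)
1/(4246 + h(8)) = 1/(4246 + (8² - 61*8 + √10/4)) = 1/(4246 + (64 - 488 + √10/4)) = 1/(4246 + (-424 + √10/4)) = 1/(3822 + √10/4)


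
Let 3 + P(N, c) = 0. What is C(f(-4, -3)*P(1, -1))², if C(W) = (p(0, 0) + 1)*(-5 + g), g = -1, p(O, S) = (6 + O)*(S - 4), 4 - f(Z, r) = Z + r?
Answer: 19044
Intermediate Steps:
f(Z, r) = 4 - Z - r (f(Z, r) = 4 - (Z + r) = 4 + (-Z - r) = 4 - Z - r)
P(N, c) = -3 (P(N, c) = -3 + 0 = -3)
p(O, S) = (-4 + S)*(6 + O) (p(O, S) = (6 + O)*(-4 + S) = (-4 + S)*(6 + O))
C(W) = 138 (C(W) = ((-24 - 4*0 + 6*0 + 0*0) + 1)*(-5 - 1) = ((-24 + 0 + 0 + 0) + 1)*(-6) = (-24 + 1)*(-6) = -23*(-6) = 138)
C(f(-4, -3)*P(1, -1))² = 138² = 19044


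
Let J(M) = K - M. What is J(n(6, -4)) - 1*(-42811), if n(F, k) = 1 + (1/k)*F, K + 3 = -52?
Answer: 85513/2 ≈ 42757.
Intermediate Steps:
K = -55 (K = -3 - 52 = -55)
n(F, k) = 1 + F/k
J(M) = -55 - M
J(n(6, -4)) - 1*(-42811) = (-55 - (6 - 4)/(-4)) - 1*(-42811) = (-55 - (-1)*2/4) + 42811 = (-55 - 1*(-½)) + 42811 = (-55 + ½) + 42811 = -109/2 + 42811 = 85513/2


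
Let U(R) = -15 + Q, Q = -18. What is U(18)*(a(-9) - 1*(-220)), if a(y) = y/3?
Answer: -7161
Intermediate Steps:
a(y) = y/3 (a(y) = y*(⅓) = y/3)
U(R) = -33 (U(R) = -15 - 18 = -33)
U(18)*(a(-9) - 1*(-220)) = -33*((⅓)*(-9) - 1*(-220)) = -33*(-3 + 220) = -33*217 = -7161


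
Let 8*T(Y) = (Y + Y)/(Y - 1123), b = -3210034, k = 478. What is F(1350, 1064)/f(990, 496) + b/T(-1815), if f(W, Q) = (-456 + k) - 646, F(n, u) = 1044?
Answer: -1961664775441/94380 ≈ -2.0785e+7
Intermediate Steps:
f(W, Q) = -624 (f(W, Q) = (-456 + 478) - 646 = 22 - 646 = -624)
T(Y) = Y/(4*(-1123 + Y)) (T(Y) = ((Y + Y)/(Y - 1123))/8 = ((2*Y)/(-1123 + Y))/8 = (2*Y/(-1123 + Y))/8 = Y/(4*(-1123 + Y)))
F(1350, 1064)/f(990, 496) + b/T(-1815) = 1044/(-624) - 3210034/((1/4)*(-1815)/(-1123 - 1815)) = 1044*(-1/624) - 3210034/((1/4)*(-1815)/(-2938)) = -87/52 - 3210034/((1/4)*(-1815)*(-1/2938)) = -87/52 - 3210034/1815/11752 = -87/52 - 3210034*11752/1815 = -87/52 - 37724319568/1815 = -1961664775441/94380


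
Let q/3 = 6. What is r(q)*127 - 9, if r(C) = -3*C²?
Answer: -123453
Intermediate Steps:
q = 18 (q = 3*6 = 18)
r(q)*127 - 9 = -3*18²*127 - 9 = -3*324*127 - 9 = -972*127 - 9 = -123444 - 9 = -123453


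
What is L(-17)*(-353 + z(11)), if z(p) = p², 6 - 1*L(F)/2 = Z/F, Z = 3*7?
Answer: -57072/17 ≈ -3357.2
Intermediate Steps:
Z = 21
L(F) = 12 - 42/F
L(-17)*(-353 + z(11)) = (12 - 42/(-17))*(-353 + 11²) = (12 - 42*(-1/17))*(-353 + 121) = (12 + 42/17)*(-232) = (246/17)*(-232) = -57072/17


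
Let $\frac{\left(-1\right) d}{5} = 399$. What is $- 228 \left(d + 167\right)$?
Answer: $416784$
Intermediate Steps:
$d = -1995$ ($d = \left(-5\right) 399 = -1995$)
$- 228 \left(d + 167\right) = - 228 \left(-1995 + 167\right) = \left(-228\right) \left(-1828\right) = 416784$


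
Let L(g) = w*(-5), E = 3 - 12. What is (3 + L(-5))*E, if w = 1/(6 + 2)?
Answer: -171/8 ≈ -21.375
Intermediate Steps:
w = ⅛ (w = 1/8 = ⅛ ≈ 0.12500)
E = -9
L(g) = -5/8 (L(g) = (⅛)*(-5) = -5/8)
(3 + L(-5))*E = (3 - 5/8)*(-9) = (19/8)*(-9) = -171/8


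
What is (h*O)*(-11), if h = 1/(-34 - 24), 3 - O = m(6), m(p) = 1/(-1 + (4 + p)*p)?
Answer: 968/1711 ≈ 0.56575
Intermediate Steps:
m(p) = 1/(-1 + p*(4 + p))
O = 176/59 (O = 3 - 1/(-1 + 6² + 4*6) = 3 - 1/(-1 + 36 + 24) = 3 - 1/59 = 176/59 ≈ 2.9831)
h = -1/58 (h = 1/(-58) = -1/58 ≈ -0.017241)
(h*O)*(-11) = -1/58*176/59*(-11) = -88/1711*(-11) = 968/1711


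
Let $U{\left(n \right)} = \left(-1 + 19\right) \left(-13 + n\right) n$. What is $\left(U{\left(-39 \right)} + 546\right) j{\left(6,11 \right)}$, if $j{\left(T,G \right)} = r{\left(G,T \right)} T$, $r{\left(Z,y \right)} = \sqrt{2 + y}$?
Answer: $444600 \sqrt{2} \approx 6.2876 \cdot 10^{5}$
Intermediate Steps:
$U{\left(n \right)} = n \left(-234 + 18 n\right)$ ($U{\left(n \right)} = 18 \left(-13 + n\right) n = \left(-234 + 18 n\right) n = n \left(-234 + 18 n\right)$)
$j{\left(T,G \right)} = T \sqrt{2 + T}$ ($j{\left(T,G \right)} = \sqrt{2 + T} T = T \sqrt{2 + T}$)
$\left(U{\left(-39 \right)} + 546\right) j{\left(6,11 \right)} = \left(18 \left(-39\right) \left(-13 - 39\right) + 546\right) 6 \sqrt{2 + 6} = \left(18 \left(-39\right) \left(-52\right) + 546\right) 6 \sqrt{8} = \left(36504 + 546\right) 6 \cdot 2 \sqrt{2} = 37050 \cdot 12 \sqrt{2} = 444600 \sqrt{2}$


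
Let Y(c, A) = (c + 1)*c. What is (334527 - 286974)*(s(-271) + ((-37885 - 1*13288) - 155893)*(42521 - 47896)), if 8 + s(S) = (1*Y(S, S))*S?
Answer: 51982593905616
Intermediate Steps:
Y(c, A) = c*(1 + c) (Y(c, A) = (1 + c)*c = c*(1 + c))
s(S) = -8 + S**2*(1 + S) (s(S) = -8 + (1*(S*(1 + S)))*S = -8 + (S*(1 + S))*S = -8 + S**2*(1 + S))
(334527 - 286974)*(s(-271) + ((-37885 - 1*13288) - 155893)*(42521 - 47896)) = (334527 - 286974)*((-8 + (-271)**2*(1 - 271)) + ((-37885 - 1*13288) - 155893)*(42521 - 47896)) = 47553*((-8 + 73441*(-270)) + ((-37885 - 13288) - 155893)*(-5375)) = 47553*((-8 - 19829070) + (-51173 - 155893)*(-5375)) = 47553*(-19829078 - 207066*(-5375)) = 47553*(-19829078 + 1112979750) = 47553*1093150672 = 51982593905616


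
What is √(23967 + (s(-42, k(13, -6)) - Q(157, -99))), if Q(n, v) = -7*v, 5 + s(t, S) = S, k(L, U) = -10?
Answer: √23259 ≈ 152.51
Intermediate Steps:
s(t, S) = -5 + S
√(23967 + (s(-42, k(13, -6)) - Q(157, -99))) = √(23967 + ((-5 - 10) - (-7)*(-99))) = √(23967 + (-15 - 1*693)) = √(23967 + (-15 - 693)) = √(23967 - 708) = √23259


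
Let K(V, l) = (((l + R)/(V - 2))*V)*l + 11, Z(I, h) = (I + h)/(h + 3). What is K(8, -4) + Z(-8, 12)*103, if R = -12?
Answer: 619/5 ≈ 123.80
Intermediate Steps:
Z(I, h) = (I + h)/(3 + h)
K(V, l) = 11 + V*l*(-12 + l)/(-2 + V) (K(V, l) = (((l - 12)/(V - 2))*V)*l + 11 = (((-12 + l)/(-2 + V))*V)*l + 11 = (V*(-12 + l)/(-2 + V))*l + 11 = V*l*(-12 + l)/(-2 + V) + 11 = 11 + V*l*(-12 + l)/(-2 + V))
K(8, -4) + Z(-8, 12)*103 = (-22 + 11*8 + 8*(-4)² - 12*8*(-4))/(-2 + 8) + ((-8 + 12)/(3 + 12))*103 = (-22 + 88 + 8*16 + 384)/6 + (4/15)*103 = (-22 + 88 + 128 + 384)/6 + ((1/15)*4)*103 = (⅙)*578 + (4/15)*103 = 289/3 + 412/15 = 619/5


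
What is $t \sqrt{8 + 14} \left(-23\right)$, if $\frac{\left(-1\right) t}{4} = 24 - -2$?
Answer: $2392 \sqrt{22} \approx 11219.0$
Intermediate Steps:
$t = -104$ ($t = - 4 \left(24 - -2\right) = - 4 \left(24 + 2\right) = \left(-4\right) 26 = -104$)
$t \sqrt{8 + 14} \left(-23\right) = - 104 \sqrt{8 + 14} \left(-23\right) = - 104 \sqrt{22} \left(-23\right) = 2392 \sqrt{22}$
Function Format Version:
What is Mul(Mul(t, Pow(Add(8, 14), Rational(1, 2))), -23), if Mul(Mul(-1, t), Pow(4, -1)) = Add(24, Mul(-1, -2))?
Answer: Mul(2392, Pow(22, Rational(1, 2))) ≈ 11219.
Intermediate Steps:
t = -104 (t = Mul(-4, Add(24, Mul(-1, -2))) = Mul(-4, Add(24, 2)) = Mul(-4, 26) = -104)
Mul(Mul(t, Pow(Add(8, 14), Rational(1, 2))), -23) = Mul(Mul(-104, Pow(Add(8, 14), Rational(1, 2))), -23) = Mul(Mul(-104, Pow(22, Rational(1, 2))), -23) = Mul(2392, Pow(22, Rational(1, 2)))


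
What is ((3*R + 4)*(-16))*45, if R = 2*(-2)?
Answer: 5760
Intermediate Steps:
R = -4
((3*R + 4)*(-16))*45 = ((3*(-4) + 4)*(-16))*45 = ((-12 + 4)*(-16))*45 = -8*(-16)*45 = 128*45 = 5760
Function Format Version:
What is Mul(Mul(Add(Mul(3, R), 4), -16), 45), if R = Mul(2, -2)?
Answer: 5760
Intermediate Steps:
R = -4
Mul(Mul(Add(Mul(3, R), 4), -16), 45) = Mul(Mul(Add(Mul(3, -4), 4), -16), 45) = Mul(Mul(Add(-12, 4), -16), 45) = Mul(Mul(-8, -16), 45) = Mul(128, 45) = 5760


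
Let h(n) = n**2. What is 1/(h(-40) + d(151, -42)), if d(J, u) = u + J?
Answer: 1/1709 ≈ 0.00058514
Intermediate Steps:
d(J, u) = J + u
1/(h(-40) + d(151, -42)) = 1/((-40)**2 + (151 - 42)) = 1/(1600 + 109) = 1/1709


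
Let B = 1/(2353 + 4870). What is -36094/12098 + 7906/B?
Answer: 345428356815/6049 ≈ 5.7105e+7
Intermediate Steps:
B = 1/7223 ≈ 0.00013845
-36094/12098 + 7906/B = -36094/12098 + 7906/(1/7223) = -36094*1/12098 + 7906*7223 = -18047/6049 + 57105038 = 345428356815/6049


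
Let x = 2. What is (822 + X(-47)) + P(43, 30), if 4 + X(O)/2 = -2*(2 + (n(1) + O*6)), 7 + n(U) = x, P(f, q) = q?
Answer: 1984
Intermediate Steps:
n(U) = -5 (n(U) = -7 + 2 = -5)
X(O) = 4 - 24*O (X(O) = -8 + 2*(-2*(2 + (-5 + O*6))) = -8 + 2*(-2*(2 + (-5 + 6*O))) = -8 + 2*(-2*(-3 + 6*O)) = -8 + 2*(6 - 12*O) = -8 + (12 - 24*O) = 4 - 24*O)
(822 + X(-47)) + P(43, 30) = (822 + (4 - 24*(-47))) + 30 = (822 + (4 + 1128)) + 30 = (822 + 1132) + 30 = 1954 + 30 = 1984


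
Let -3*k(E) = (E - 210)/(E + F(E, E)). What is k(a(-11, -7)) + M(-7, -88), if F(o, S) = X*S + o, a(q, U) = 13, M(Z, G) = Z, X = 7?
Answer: -2260/351 ≈ -6.4387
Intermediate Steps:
F(o, S) = o + 7*S (F(o, S) = 7*S + o = o + 7*S)
k(E) = -(-210 + E)/(27*E) (k(E) = -(E - 210)/(3*(E + (E + 7*E))) = -(-210 + E)/(3*(E + 8*E)) = -(-210 + E)/(3*(9*E)) = -(-210 + E)*1/(9*E)/3 = -(-210 + E)/(27*E))
k(a(-11, -7)) + M(-7, -88) = (1/27)*(210 - 1*13)/13 - 7 = (1/27)*(1/13)*(210 - 13) - 7 = (1/27)*(1/13)*197 - 7 = 197/351 - 7 = -2260/351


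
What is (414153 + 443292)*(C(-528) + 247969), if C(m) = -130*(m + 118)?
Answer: 258321597705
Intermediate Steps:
C(m) = -15340 - 130*m (C(m) = -130*(118 + m) = -15340 - 130*m)
(414153 + 443292)*(C(-528) + 247969) = (414153 + 443292)*((-15340 - 130*(-528)) + 247969) = 857445*((-15340 + 68640) + 247969) = 857445*(53300 + 247969) = 857445*301269 = 258321597705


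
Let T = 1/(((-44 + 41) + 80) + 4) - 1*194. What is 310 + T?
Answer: 9397/81 ≈ 116.01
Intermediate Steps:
T = -15713/81 (T = 1/((-3 + 80) + 4) - 194 = 1/(77 + 4) - 194 = 1/81 - 194 = -15713/81 ≈ -193.99)
310 + T = 310 - 15713/81 = 9397/81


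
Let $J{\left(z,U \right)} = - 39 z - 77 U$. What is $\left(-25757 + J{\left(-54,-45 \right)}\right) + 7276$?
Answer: $-12910$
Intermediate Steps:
$J{\left(z,U \right)} = - 77 U - 39 z$
$\left(-25757 + J{\left(-54,-45 \right)}\right) + 7276 = \left(-25757 - -5571\right) + 7276 = \left(-25757 + \left(3465 + 2106\right)\right) + 7276 = \left(-25757 + 5571\right) + 7276 = -20186 + 7276 = -12910$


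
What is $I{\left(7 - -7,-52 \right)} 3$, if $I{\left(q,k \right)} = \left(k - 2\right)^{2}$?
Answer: $8748$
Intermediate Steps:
$I{\left(q,k \right)} = \left(-2 + k\right)^{2}$
$I{\left(7 - -7,-52 \right)} 3 = \left(-2 - 52\right)^{2} \cdot 3 = \left(-54\right)^{2} \cdot 3 = 2916 \cdot 3 = 8748$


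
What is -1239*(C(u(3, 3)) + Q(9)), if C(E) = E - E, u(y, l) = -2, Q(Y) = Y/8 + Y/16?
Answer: -33453/16 ≈ -2090.8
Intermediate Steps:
Q(Y) = 3*Y/16 (Q(Y) = Y*(⅛) + Y*(1/16) = Y/8 + Y/16 = 3*Y/16)
C(E) = 0
-1239*(C(u(3, 3)) + Q(9)) = -1239*(0 + (3/16)*9) = -1239*(0 + 27/16) = -1239*27/16 = -33453/16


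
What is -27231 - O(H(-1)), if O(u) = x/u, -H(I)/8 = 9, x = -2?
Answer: -980317/36 ≈ -27231.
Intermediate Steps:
H(I) = -72 (H(I) = -8*9 = -72)
O(u) = -2/u
-27231 - O(H(-1)) = -27231 - (-2)/(-72) = -27231 - (-2)*(-1)/72 = -27231 - 1*1/36 = -27231 - 1/36 = -980317/36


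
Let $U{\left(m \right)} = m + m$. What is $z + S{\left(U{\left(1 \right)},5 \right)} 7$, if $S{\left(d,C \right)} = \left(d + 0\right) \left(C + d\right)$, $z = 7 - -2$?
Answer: $107$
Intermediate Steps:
$U{\left(m \right)} = 2 m$
$z = 9$ ($z = 7 + 2 = 9$)
$S{\left(d,C \right)} = d \left(C + d\right)$
$z + S{\left(U{\left(1 \right)},5 \right)} 7 = 9 + 2 \cdot 1 \left(5 + 2 \cdot 1\right) 7 = 9 + 2 \left(5 + 2\right) 7 = 9 + 2 \cdot 7 \cdot 7 = 9 + 14 \cdot 7 = 9 + 98 = 107$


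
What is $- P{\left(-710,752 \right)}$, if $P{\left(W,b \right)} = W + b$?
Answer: $-42$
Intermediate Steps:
$- P{\left(-710,752 \right)} = - (-710 + 752) = \left(-1\right) 42 = -42$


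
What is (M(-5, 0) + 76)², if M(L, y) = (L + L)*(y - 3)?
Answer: 11236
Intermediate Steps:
M(L, y) = 2*L*(-3 + y) (M(L, y) = (2*L)*(-3 + y) = 2*L*(-3 + y))
(M(-5, 0) + 76)² = (2*(-5)*(-3 + 0) + 76)² = (2*(-5)*(-3) + 76)² = (30 + 76)² = 106² = 11236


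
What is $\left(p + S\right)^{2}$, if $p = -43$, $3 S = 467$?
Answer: $\frac{114244}{9} \approx 12694.0$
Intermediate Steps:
$S = \frac{467}{3}$ ($S = \frac{1}{3} \cdot 467 = \frac{467}{3} \approx 155.67$)
$\left(p + S\right)^{2} = \left(-43 + \frac{467}{3}\right)^{2} = \left(\frac{338}{3}\right)^{2} = \frac{114244}{9}$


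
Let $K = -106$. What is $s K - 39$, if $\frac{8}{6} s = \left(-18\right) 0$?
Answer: $-39$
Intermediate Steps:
$s = 0$ ($s = \frac{3 \left(\left(-18\right) 0\right)}{4} = \frac{3}{4} \cdot 0 = 0$)
$s K - 39 = 0 \left(-106\right) - 39 = 0 - 39 = -39$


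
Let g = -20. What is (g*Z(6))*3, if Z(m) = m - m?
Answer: 0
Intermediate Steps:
Z(m) = 0
(g*Z(6))*3 = -20*0*3 = 0*3 = 0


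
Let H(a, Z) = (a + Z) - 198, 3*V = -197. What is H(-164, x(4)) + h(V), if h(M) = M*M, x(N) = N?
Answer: 35587/9 ≈ 3954.1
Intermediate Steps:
V = -197/3 (V = (⅓)*(-197) = -197/3 ≈ -65.667)
H(a, Z) = -198 + Z + a (H(a, Z) = (Z + a) - 198 = -198 + Z + a)
h(M) = M²
H(-164, x(4)) + h(V) = (-198 + 4 - 164) + (-197/3)² = -358 + 38809/9 = 35587/9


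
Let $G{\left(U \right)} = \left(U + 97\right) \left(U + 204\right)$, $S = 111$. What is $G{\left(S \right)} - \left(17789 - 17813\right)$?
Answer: $65544$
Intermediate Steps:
$G{\left(U \right)} = \left(97 + U\right) \left(204 + U\right)$
$G{\left(S \right)} - \left(17789 - 17813\right) = \left(19788 + 111^{2} + 301 \cdot 111\right) - \left(17789 - 17813\right) = \left(19788 + 12321 + 33411\right) - -24 = 65520 + 24 = 65544$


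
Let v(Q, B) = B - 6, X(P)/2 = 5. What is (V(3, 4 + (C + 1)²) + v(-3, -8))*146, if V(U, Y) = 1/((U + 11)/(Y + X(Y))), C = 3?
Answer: -12118/7 ≈ -1731.1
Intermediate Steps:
X(P) = 10 (X(P) = 2*5 = 10)
v(Q, B) = -6 + B
V(U, Y) = (10 + Y)/(11 + U) (V(U, Y) = 1/((U + 11)/(Y + 10)) = 1/((11 + U)/(10 + Y)) = (10 + Y)/(11 + U))
(V(3, 4 + (C + 1)²) + v(-3, -8))*146 = ((10 + (4 + (3 + 1)²))/(11 + 3) + (-6 - 8))*146 = ((10 + (4 + 4²))/14 - 14)*146 = ((10 + (4 + 16))/14 - 14)*146 = ((10 + 20)/14 - 14)*146 = ((1/14)*30 - 14)*146 = (15/7 - 14)*146 = -83/7*146 = -12118/7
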